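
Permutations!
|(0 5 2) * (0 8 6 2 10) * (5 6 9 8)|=10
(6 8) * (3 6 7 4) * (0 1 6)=(0 1 6 8 7 4 3)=[1, 6, 2, 0, 3, 5, 8, 4, 7]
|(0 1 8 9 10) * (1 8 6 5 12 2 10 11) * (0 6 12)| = 10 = |(0 8 9 11 1 12 2 10 6 5)|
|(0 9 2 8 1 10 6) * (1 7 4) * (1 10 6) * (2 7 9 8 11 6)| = 10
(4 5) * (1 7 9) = [0, 7, 2, 3, 5, 4, 6, 9, 8, 1] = (1 7 9)(4 5)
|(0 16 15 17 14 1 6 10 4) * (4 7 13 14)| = 30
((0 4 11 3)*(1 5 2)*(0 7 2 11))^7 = ((0 4)(1 5 11 3 7 2))^7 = (0 4)(1 5 11 3 7 2)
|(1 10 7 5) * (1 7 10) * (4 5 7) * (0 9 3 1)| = 4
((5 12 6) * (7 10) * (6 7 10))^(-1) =((5 12 7 6))^(-1) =(5 6 7 12)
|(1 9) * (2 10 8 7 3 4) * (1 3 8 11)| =|(1 9 3 4 2 10 11)(7 8)| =14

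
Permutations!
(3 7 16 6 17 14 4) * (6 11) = [0, 1, 2, 7, 3, 5, 17, 16, 8, 9, 10, 6, 12, 13, 4, 15, 11, 14] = (3 7 16 11 6 17 14 4)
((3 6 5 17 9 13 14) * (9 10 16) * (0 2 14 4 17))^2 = ((0 2 14 3 6 5)(4 17 10 16 9 13))^2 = (0 14 6)(2 3 5)(4 10 9)(13 17 16)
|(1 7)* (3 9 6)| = |(1 7)(3 9 6)| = 6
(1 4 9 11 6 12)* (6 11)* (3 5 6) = (1 4 9 3 5 6 12) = [0, 4, 2, 5, 9, 6, 12, 7, 8, 3, 10, 11, 1]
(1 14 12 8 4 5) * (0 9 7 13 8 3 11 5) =(0 9 7 13 8 4)(1 14 12 3 11 5) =[9, 14, 2, 11, 0, 1, 6, 13, 4, 7, 10, 5, 3, 8, 12]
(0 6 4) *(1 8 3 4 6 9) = [9, 8, 2, 4, 0, 5, 6, 7, 3, 1] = (0 9 1 8 3 4)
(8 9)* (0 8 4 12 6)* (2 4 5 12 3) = (0 8 9 5 12 6)(2 4 3) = [8, 1, 4, 2, 3, 12, 0, 7, 9, 5, 10, 11, 6]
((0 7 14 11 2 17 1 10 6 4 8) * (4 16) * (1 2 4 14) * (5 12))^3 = ((0 7 1 10 6 16 14 11 4 8)(2 17)(5 12))^3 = (0 10 14 8 1 16 4 7 6 11)(2 17)(5 12)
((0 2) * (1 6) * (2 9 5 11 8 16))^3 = (0 11 2 5 16 9 8)(1 6)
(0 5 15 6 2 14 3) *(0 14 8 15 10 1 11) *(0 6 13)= (0 5 10 1 11 6 2 8 15 13)(3 14)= [5, 11, 8, 14, 4, 10, 2, 7, 15, 9, 1, 6, 12, 0, 3, 13]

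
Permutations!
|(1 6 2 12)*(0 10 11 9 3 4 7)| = 28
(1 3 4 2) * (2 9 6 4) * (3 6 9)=(9)(1 6 4 3 2)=[0, 6, 1, 2, 3, 5, 4, 7, 8, 9]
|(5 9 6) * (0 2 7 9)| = 6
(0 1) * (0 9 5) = [1, 9, 2, 3, 4, 0, 6, 7, 8, 5] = (0 1 9 5)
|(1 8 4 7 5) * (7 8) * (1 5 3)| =6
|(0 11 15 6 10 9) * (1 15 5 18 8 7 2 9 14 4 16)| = 56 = |(0 11 5 18 8 7 2 9)(1 15 6 10 14 4 16)|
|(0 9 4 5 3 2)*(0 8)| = |(0 9 4 5 3 2 8)| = 7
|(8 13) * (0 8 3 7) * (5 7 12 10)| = 8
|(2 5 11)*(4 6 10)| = |(2 5 11)(4 6 10)| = 3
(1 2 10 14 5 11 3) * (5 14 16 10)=(1 2 5 11 3)(10 16)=[0, 2, 5, 1, 4, 11, 6, 7, 8, 9, 16, 3, 12, 13, 14, 15, 10]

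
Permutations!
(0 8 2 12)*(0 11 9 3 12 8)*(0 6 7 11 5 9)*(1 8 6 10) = (0 10 1 8 2 6 7 11)(3 12 5 9) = [10, 8, 6, 12, 4, 9, 7, 11, 2, 3, 1, 0, 5]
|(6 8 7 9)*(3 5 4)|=12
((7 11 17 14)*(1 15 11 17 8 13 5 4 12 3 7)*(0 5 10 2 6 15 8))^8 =((0 5 4 12 3 7 17 14 1 8 13 10 2 6 15 11))^8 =(0 1)(2 3)(4 13)(5 8)(6 7)(10 12)(11 14)(15 17)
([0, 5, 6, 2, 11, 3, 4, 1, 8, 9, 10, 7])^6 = [0, 11, 5, 1, 2, 7, 3, 4, 8, 9, 10, 6]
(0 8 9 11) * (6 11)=[8, 1, 2, 3, 4, 5, 11, 7, 9, 6, 10, 0]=(0 8 9 6 11)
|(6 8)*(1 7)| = 2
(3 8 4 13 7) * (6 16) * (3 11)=(3 8 4 13 7 11)(6 16)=[0, 1, 2, 8, 13, 5, 16, 11, 4, 9, 10, 3, 12, 7, 14, 15, 6]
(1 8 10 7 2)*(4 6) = (1 8 10 7 2)(4 6) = [0, 8, 1, 3, 6, 5, 4, 2, 10, 9, 7]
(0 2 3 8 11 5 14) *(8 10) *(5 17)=(0 2 3 10 8 11 17 5 14)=[2, 1, 3, 10, 4, 14, 6, 7, 11, 9, 8, 17, 12, 13, 0, 15, 16, 5]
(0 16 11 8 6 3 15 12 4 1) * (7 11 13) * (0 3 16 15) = (0 15 12 4 1 3)(6 16 13 7 11 8) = [15, 3, 2, 0, 1, 5, 16, 11, 6, 9, 10, 8, 4, 7, 14, 12, 13]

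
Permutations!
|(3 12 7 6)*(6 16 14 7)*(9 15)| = |(3 12 6)(7 16 14)(9 15)| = 6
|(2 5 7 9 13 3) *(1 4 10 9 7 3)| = |(1 4 10 9 13)(2 5 3)| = 15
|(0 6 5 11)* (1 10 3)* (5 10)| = 7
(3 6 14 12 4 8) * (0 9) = (0 9)(3 6 14 12 4 8) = [9, 1, 2, 6, 8, 5, 14, 7, 3, 0, 10, 11, 4, 13, 12]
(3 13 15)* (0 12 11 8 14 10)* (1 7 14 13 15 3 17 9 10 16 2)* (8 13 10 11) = (0 12 8 10)(1 7 14 16 2)(3 15 17 9 11 13) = [12, 7, 1, 15, 4, 5, 6, 14, 10, 11, 0, 13, 8, 3, 16, 17, 2, 9]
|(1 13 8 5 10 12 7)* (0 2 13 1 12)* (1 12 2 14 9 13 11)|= |(0 14 9 13 8 5 10)(1 12 7 2 11)|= 35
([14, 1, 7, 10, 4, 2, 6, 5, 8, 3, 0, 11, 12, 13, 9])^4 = [10, 1, 7, 9, 4, 2, 6, 5, 8, 14, 3, 11, 12, 13, 0]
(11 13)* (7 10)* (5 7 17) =(5 7 10 17)(11 13) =[0, 1, 2, 3, 4, 7, 6, 10, 8, 9, 17, 13, 12, 11, 14, 15, 16, 5]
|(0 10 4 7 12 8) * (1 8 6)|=|(0 10 4 7 12 6 1 8)|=8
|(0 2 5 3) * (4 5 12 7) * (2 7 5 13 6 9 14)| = 11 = |(0 7 4 13 6 9 14 2 12 5 3)|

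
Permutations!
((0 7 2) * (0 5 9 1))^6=(9)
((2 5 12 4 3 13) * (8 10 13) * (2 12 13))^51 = (2 12 8 5 4 10 13 3)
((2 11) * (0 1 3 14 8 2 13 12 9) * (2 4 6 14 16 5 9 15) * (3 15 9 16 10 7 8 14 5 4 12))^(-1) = ((0 1 15 2 11 13 3 10 7 8 12 9)(4 6 5 16))^(-1) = (0 9 12 8 7 10 3 13 11 2 15 1)(4 16 5 6)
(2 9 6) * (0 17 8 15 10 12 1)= (0 17 8 15 10 12 1)(2 9 6)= [17, 0, 9, 3, 4, 5, 2, 7, 15, 6, 12, 11, 1, 13, 14, 10, 16, 8]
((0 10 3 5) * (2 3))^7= (0 2 5 10 3)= ((0 10 2 3 5))^7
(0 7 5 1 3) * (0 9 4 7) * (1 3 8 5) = (1 8 5 3 9 4 7) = [0, 8, 2, 9, 7, 3, 6, 1, 5, 4]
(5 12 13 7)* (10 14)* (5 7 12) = (10 14)(12 13) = [0, 1, 2, 3, 4, 5, 6, 7, 8, 9, 14, 11, 13, 12, 10]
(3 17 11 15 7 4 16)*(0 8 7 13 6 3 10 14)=[8, 1, 2, 17, 16, 5, 3, 4, 7, 9, 14, 15, 12, 6, 0, 13, 10, 11]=(0 8 7 4 16 10 14)(3 17 11 15 13 6)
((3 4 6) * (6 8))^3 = ((3 4 8 6))^3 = (3 6 8 4)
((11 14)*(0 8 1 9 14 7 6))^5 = ((0 8 1 9 14 11 7 6))^5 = (0 11 1 6 14 8 7 9)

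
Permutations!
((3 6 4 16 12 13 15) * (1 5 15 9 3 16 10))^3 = (1 16 9 4 5 12 3 10 15 13 6)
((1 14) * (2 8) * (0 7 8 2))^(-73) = ((0 7 8)(1 14))^(-73) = (0 8 7)(1 14)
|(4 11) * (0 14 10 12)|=4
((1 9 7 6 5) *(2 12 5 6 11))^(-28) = (12) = ((1 9 7 11 2 12 5))^(-28)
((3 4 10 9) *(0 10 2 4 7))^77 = ((0 10 9 3 7)(2 4))^77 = (0 9 7 10 3)(2 4)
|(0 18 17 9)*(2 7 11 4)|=|(0 18 17 9)(2 7 11 4)|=4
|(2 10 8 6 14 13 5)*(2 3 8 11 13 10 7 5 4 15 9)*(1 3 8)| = |(1 3)(2 7 5 8 6 14 10 11 13 4 15 9)| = 12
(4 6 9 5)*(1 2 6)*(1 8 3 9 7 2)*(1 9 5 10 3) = (1 9 10 3 5 4 8)(2 6 7) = [0, 9, 6, 5, 8, 4, 7, 2, 1, 10, 3]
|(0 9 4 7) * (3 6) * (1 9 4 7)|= |(0 4 1 9 7)(3 6)|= 10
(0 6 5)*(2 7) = (0 6 5)(2 7) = [6, 1, 7, 3, 4, 0, 5, 2]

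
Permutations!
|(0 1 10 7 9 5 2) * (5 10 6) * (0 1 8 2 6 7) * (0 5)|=9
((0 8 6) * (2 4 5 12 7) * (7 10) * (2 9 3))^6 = (2 9 10 5)(3 7 12 4)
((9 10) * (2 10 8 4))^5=(10)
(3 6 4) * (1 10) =(1 10)(3 6 4) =[0, 10, 2, 6, 3, 5, 4, 7, 8, 9, 1]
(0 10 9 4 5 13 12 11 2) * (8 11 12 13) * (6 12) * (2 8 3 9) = [10, 1, 0, 9, 5, 3, 12, 7, 11, 4, 2, 8, 6, 13] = (13)(0 10 2)(3 9 4 5)(6 12)(8 11)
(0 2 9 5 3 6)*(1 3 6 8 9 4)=[2, 3, 4, 8, 1, 6, 0, 7, 9, 5]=(0 2 4 1 3 8 9 5 6)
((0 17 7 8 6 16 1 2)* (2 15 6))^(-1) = (0 2 8 7 17)(1 16 6 15)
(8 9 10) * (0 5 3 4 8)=(0 5 3 4 8 9 10)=[5, 1, 2, 4, 8, 3, 6, 7, 9, 10, 0]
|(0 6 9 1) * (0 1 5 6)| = 3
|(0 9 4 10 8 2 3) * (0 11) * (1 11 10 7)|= 12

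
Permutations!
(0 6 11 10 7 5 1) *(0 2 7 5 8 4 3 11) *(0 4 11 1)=(0 6 4 3 1 2 7 8 11 10 5)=[6, 2, 7, 1, 3, 0, 4, 8, 11, 9, 5, 10]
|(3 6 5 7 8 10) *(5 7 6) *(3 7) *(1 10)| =|(1 10 7 8)(3 5 6)| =12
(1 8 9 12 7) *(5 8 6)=(1 6 5 8 9 12 7)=[0, 6, 2, 3, 4, 8, 5, 1, 9, 12, 10, 11, 7]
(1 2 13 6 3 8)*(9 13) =(1 2 9 13 6 3 8) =[0, 2, 9, 8, 4, 5, 3, 7, 1, 13, 10, 11, 12, 6]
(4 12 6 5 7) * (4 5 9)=(4 12 6 9)(5 7)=[0, 1, 2, 3, 12, 7, 9, 5, 8, 4, 10, 11, 6]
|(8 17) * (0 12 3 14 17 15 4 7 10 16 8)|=30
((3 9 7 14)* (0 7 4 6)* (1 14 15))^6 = ((0 7 15 1 14 3 9 4 6))^6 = (0 9 1)(3 15 6)(4 14 7)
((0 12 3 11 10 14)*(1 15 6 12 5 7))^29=((0 5 7 1 15 6 12 3 11 10 14))^29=(0 3 1 14 12 7 10 6 5 11 15)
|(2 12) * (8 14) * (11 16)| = 2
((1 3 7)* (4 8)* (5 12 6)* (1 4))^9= ((1 3 7 4 8)(5 12 6))^9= (12)(1 8 4 7 3)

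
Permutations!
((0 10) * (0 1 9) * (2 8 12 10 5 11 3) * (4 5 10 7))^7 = (0 9 1 10)(2 3 11 5 4 7 12 8)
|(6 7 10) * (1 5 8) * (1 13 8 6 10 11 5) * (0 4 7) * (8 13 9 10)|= |(13)(0 4 7 11 5 6)(8 9 10)|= 6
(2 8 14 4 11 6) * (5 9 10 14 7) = (2 8 7 5 9 10 14 4 11 6) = [0, 1, 8, 3, 11, 9, 2, 5, 7, 10, 14, 6, 12, 13, 4]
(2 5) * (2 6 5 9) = (2 9)(5 6) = [0, 1, 9, 3, 4, 6, 5, 7, 8, 2]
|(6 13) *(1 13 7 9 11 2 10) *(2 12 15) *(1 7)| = 21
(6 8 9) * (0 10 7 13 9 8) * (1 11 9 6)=(0 10 7 13 6)(1 11 9)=[10, 11, 2, 3, 4, 5, 0, 13, 8, 1, 7, 9, 12, 6]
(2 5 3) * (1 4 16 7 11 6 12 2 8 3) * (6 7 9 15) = (1 4 16 9 15 6 12 2 5)(3 8)(7 11) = [0, 4, 5, 8, 16, 1, 12, 11, 3, 15, 10, 7, 2, 13, 14, 6, 9]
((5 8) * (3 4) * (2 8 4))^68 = (2 4 8 3 5)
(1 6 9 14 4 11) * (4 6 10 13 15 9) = (1 10 13 15 9 14 6 4 11) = [0, 10, 2, 3, 11, 5, 4, 7, 8, 14, 13, 1, 12, 15, 6, 9]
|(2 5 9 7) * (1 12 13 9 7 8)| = |(1 12 13 9 8)(2 5 7)| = 15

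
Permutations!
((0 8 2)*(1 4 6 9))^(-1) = (0 2 8)(1 9 6 4)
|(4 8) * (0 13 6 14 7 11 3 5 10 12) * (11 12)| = 12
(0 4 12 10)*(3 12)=(0 4 3 12 10)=[4, 1, 2, 12, 3, 5, 6, 7, 8, 9, 0, 11, 10]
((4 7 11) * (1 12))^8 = ((1 12)(4 7 11))^8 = (12)(4 11 7)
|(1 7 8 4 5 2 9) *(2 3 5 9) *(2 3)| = |(1 7 8 4 9)(2 3 5)| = 15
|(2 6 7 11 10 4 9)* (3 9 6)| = |(2 3 9)(4 6 7 11 10)| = 15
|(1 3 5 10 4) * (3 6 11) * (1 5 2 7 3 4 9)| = |(1 6 11 4 5 10 9)(2 7 3)| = 21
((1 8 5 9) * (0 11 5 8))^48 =((0 11 5 9 1))^48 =(0 9 11 1 5)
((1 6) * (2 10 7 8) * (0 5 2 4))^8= (0 5 2 10 7 8 4)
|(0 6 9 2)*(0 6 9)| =4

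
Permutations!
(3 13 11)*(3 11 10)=(3 13 10)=[0, 1, 2, 13, 4, 5, 6, 7, 8, 9, 3, 11, 12, 10]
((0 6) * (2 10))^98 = (10)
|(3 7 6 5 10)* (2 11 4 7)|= 8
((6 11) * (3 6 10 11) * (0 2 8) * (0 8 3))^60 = (11)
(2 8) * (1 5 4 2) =(1 5 4 2 8) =[0, 5, 8, 3, 2, 4, 6, 7, 1]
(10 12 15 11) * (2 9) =(2 9)(10 12 15 11) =[0, 1, 9, 3, 4, 5, 6, 7, 8, 2, 12, 10, 15, 13, 14, 11]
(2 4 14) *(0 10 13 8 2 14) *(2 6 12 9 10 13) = (14)(0 13 8 6 12 9 10 2 4) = [13, 1, 4, 3, 0, 5, 12, 7, 6, 10, 2, 11, 9, 8, 14]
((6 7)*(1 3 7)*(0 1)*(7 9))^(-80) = (0 7 3)(1 6 9)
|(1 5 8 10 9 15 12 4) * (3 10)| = |(1 5 8 3 10 9 15 12 4)| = 9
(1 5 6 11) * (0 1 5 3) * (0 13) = (0 1 3 13)(5 6 11) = [1, 3, 2, 13, 4, 6, 11, 7, 8, 9, 10, 5, 12, 0]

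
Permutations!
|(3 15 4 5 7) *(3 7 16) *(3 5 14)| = 4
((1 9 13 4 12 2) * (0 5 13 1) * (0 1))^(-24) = (13)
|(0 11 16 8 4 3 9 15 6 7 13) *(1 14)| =|(0 11 16 8 4 3 9 15 6 7 13)(1 14)| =22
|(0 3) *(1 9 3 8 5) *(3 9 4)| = 6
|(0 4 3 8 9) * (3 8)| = 4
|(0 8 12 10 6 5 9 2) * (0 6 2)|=8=|(0 8 12 10 2 6 5 9)|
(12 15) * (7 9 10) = (7 9 10)(12 15) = [0, 1, 2, 3, 4, 5, 6, 9, 8, 10, 7, 11, 15, 13, 14, 12]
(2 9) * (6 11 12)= (2 9)(6 11 12)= [0, 1, 9, 3, 4, 5, 11, 7, 8, 2, 10, 12, 6]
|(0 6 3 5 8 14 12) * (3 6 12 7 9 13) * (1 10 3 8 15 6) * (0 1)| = |(0 12 1 10 3 5 15 6)(7 9 13 8 14)| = 40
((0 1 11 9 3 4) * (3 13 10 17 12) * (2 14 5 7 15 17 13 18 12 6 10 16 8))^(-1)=(0 4 3 12 18 9 11 1)(2 8 16 13 10 6 17 15 7 5 14)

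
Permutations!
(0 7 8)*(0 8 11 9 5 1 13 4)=(0 7 11 9 5 1 13 4)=[7, 13, 2, 3, 0, 1, 6, 11, 8, 5, 10, 9, 12, 4]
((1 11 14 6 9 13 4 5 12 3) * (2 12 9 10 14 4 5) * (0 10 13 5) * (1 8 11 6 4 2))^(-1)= ((0 10 14 4 1 6 13)(2 12 3 8 11)(5 9))^(-1)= (0 13 6 1 4 14 10)(2 11 8 3 12)(5 9)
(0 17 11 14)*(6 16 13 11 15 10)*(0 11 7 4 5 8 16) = (0 17 15 10 6)(4 5 8 16 13 7)(11 14) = [17, 1, 2, 3, 5, 8, 0, 4, 16, 9, 6, 14, 12, 7, 11, 10, 13, 15]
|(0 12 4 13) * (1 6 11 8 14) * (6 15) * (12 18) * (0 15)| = |(0 18 12 4 13 15 6 11 8 14 1)| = 11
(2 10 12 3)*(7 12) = (2 10 7 12 3) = [0, 1, 10, 2, 4, 5, 6, 12, 8, 9, 7, 11, 3]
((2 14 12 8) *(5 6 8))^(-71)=(2 14 12 5 6 8)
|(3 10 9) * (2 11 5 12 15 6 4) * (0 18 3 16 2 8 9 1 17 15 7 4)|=72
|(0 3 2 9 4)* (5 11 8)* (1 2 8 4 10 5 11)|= 5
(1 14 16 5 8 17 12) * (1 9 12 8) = [0, 14, 2, 3, 4, 1, 6, 7, 17, 12, 10, 11, 9, 13, 16, 15, 5, 8] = (1 14 16 5)(8 17)(9 12)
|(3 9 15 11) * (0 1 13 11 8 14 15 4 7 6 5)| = 30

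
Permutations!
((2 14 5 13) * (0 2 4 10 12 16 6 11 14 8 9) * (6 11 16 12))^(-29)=(0 9 8 2)(4 16 5 10 11 13 6 14)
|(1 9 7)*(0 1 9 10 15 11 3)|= 6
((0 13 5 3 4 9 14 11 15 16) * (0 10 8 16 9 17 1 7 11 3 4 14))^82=((0 13 5 4 17 1 7 11 15 9)(3 14)(8 16 10))^82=(0 5 17 7 15)(1 11 9 13 4)(8 16 10)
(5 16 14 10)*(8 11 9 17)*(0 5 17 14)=(0 5 16)(8 11 9 14 10 17)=[5, 1, 2, 3, 4, 16, 6, 7, 11, 14, 17, 9, 12, 13, 10, 15, 0, 8]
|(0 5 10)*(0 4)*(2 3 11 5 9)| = |(0 9 2 3 11 5 10 4)| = 8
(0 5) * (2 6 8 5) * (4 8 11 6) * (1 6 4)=(0 2 1 6 11 4 8 5)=[2, 6, 1, 3, 8, 0, 11, 7, 5, 9, 10, 4]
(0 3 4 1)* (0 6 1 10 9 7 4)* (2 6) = (0 3)(1 2 6)(4 10 9 7) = [3, 2, 6, 0, 10, 5, 1, 4, 8, 7, 9]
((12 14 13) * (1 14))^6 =((1 14 13 12))^6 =(1 13)(12 14)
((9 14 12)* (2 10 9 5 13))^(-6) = ((2 10 9 14 12 5 13))^(-6) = (2 10 9 14 12 5 13)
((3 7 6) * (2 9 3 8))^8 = ((2 9 3 7 6 8))^8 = (2 3 6)(7 8 9)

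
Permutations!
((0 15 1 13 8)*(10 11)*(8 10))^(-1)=(0 8 11 10 13 1 15)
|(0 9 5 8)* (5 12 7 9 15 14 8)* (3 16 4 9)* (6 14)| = |(0 15 6 14 8)(3 16 4 9 12 7)| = 30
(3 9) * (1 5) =(1 5)(3 9) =[0, 5, 2, 9, 4, 1, 6, 7, 8, 3]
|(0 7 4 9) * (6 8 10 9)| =|(0 7 4 6 8 10 9)| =7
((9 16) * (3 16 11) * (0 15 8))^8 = (16)(0 8 15)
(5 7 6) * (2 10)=(2 10)(5 7 6)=[0, 1, 10, 3, 4, 7, 5, 6, 8, 9, 2]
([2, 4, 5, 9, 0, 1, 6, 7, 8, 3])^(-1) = [4, 5, 0, 9, 1, 2, 6, 7, 8, 3]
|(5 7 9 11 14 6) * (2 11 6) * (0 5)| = 15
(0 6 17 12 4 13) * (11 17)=[6, 1, 2, 3, 13, 5, 11, 7, 8, 9, 10, 17, 4, 0, 14, 15, 16, 12]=(0 6 11 17 12 4 13)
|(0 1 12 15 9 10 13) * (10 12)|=12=|(0 1 10 13)(9 12 15)|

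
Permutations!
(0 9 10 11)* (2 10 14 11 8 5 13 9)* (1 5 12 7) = [2, 5, 10, 3, 4, 13, 6, 1, 12, 14, 8, 0, 7, 9, 11] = (0 2 10 8 12 7 1 5 13 9 14 11)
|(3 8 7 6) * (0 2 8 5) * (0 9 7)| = 15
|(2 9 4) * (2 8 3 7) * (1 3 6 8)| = 6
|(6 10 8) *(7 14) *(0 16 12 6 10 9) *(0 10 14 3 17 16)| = |(3 17 16 12 6 9 10 8 14 7)| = 10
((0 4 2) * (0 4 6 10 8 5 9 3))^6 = ((0 6 10 8 5 9 3)(2 4))^6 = (0 3 9 5 8 10 6)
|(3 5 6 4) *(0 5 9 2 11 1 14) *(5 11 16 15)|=8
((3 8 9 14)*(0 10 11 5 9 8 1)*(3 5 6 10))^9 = (14)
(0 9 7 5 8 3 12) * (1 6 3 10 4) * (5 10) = (0 9 7 10 4 1 6 3 12)(5 8) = [9, 6, 2, 12, 1, 8, 3, 10, 5, 7, 4, 11, 0]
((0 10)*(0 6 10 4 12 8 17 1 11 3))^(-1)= ((0 4 12 8 17 1 11 3)(6 10))^(-1)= (0 3 11 1 17 8 12 4)(6 10)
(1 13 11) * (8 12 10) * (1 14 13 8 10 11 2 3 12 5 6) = [0, 8, 3, 12, 4, 6, 1, 7, 5, 9, 10, 14, 11, 2, 13] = (1 8 5 6)(2 3 12 11 14 13)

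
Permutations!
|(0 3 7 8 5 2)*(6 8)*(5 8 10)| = |(0 3 7 6 10 5 2)| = 7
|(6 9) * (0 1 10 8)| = 4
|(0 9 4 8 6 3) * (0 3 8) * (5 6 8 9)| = 5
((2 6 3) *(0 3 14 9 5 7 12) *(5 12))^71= (0 3 2 6 14 9 12)(5 7)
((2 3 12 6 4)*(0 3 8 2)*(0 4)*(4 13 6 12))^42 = (0 4 6 3 13)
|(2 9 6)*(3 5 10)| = |(2 9 6)(3 5 10)| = 3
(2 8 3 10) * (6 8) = (2 6 8 3 10) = [0, 1, 6, 10, 4, 5, 8, 7, 3, 9, 2]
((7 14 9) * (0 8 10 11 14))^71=((0 8 10 11 14 9 7))^71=(0 8 10 11 14 9 7)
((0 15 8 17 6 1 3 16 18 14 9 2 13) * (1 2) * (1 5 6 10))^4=(0 10 18 6 15 1 14 2 8 3 9 13 17 16 5)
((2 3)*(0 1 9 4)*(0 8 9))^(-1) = (0 1)(2 3)(4 9 8)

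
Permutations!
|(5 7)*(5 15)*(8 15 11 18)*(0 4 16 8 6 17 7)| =|(0 4 16 8 15 5)(6 17 7 11 18)| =30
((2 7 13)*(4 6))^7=(2 7 13)(4 6)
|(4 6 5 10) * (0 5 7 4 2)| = 12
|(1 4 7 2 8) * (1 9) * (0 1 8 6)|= |(0 1 4 7 2 6)(8 9)|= 6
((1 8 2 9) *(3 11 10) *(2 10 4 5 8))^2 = (1 9 2)(3 4 8)(5 10 11) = ((1 2 9)(3 11 4 5 8 10))^2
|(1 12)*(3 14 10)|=|(1 12)(3 14 10)|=6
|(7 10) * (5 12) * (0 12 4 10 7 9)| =6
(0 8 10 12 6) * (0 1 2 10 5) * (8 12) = (0 12 6 1 2 10 8 5) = [12, 2, 10, 3, 4, 0, 1, 7, 5, 9, 8, 11, 6]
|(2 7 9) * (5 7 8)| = 5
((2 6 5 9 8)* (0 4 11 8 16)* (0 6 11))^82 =(2 11 8)(5 16)(6 9)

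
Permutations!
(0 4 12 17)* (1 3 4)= (0 1 3 4 12 17)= [1, 3, 2, 4, 12, 5, 6, 7, 8, 9, 10, 11, 17, 13, 14, 15, 16, 0]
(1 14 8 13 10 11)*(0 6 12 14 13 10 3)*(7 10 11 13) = (0 6 12 14 8 11 1 7 10 13 3) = [6, 7, 2, 0, 4, 5, 12, 10, 11, 9, 13, 1, 14, 3, 8]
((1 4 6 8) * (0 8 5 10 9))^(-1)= ((0 8 1 4 6 5 10 9))^(-1)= (0 9 10 5 6 4 1 8)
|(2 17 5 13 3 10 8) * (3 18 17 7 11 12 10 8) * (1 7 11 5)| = |(1 7 5 13 18 17)(2 11 12 10 3 8)| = 6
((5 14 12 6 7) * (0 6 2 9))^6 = ((0 6 7 5 14 12 2 9))^6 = (0 2 14 7)(5 6 9 12)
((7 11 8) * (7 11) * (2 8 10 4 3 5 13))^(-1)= ((2 8 11 10 4 3 5 13))^(-1)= (2 13 5 3 4 10 11 8)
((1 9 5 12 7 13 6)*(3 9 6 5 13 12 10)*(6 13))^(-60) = (1 10 6 5 9 13 3)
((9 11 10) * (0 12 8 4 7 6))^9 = ((0 12 8 4 7 6)(9 11 10))^9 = (0 4)(6 8)(7 12)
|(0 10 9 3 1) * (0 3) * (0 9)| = |(0 10)(1 3)| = 2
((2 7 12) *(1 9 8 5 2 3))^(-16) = (12) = ((1 9 8 5 2 7 12 3))^(-16)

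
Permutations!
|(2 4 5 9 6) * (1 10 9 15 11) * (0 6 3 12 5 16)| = 40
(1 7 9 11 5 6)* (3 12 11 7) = (1 3 12 11 5 6)(7 9) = [0, 3, 2, 12, 4, 6, 1, 9, 8, 7, 10, 5, 11]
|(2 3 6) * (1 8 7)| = |(1 8 7)(2 3 6)| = 3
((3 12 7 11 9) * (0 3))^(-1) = ((0 3 12 7 11 9))^(-1) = (0 9 11 7 12 3)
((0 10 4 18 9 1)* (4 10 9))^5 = ((0 9 1)(4 18))^5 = (0 1 9)(4 18)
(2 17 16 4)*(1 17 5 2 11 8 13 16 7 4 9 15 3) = [0, 17, 5, 1, 11, 2, 6, 4, 13, 15, 10, 8, 12, 16, 14, 3, 9, 7] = (1 17 7 4 11 8 13 16 9 15 3)(2 5)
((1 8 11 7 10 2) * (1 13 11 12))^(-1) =(1 12 8)(2 10 7 11 13)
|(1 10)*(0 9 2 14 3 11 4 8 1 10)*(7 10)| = 18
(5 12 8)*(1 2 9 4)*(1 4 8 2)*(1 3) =(1 3)(2 9 8 5 12) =[0, 3, 9, 1, 4, 12, 6, 7, 5, 8, 10, 11, 2]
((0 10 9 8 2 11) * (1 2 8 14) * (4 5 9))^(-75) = ((0 10 4 5 9 14 1 2 11))^(-75) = (0 1 5)(2 9 10)(4 11 14)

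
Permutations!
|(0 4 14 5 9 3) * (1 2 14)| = |(0 4 1 2 14 5 9 3)| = 8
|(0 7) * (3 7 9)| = 4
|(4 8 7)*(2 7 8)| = 3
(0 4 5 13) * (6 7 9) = (0 4 5 13)(6 7 9) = [4, 1, 2, 3, 5, 13, 7, 9, 8, 6, 10, 11, 12, 0]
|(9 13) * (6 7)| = 2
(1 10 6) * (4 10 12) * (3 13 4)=(1 12 3 13 4 10 6)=[0, 12, 2, 13, 10, 5, 1, 7, 8, 9, 6, 11, 3, 4]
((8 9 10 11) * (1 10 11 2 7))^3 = (11)(1 7 2 10) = ((1 10 2 7)(8 9 11))^3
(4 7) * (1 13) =(1 13)(4 7) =[0, 13, 2, 3, 7, 5, 6, 4, 8, 9, 10, 11, 12, 1]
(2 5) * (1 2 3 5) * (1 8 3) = [0, 2, 8, 5, 4, 1, 6, 7, 3] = (1 2 8 3 5)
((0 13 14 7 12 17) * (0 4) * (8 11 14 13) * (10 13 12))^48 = (0 17 13 7 11)(4 12 10 14 8)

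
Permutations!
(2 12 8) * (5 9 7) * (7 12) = (2 7 5 9 12 8) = [0, 1, 7, 3, 4, 9, 6, 5, 2, 12, 10, 11, 8]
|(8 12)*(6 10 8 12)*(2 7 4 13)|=12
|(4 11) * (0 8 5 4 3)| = |(0 8 5 4 11 3)| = 6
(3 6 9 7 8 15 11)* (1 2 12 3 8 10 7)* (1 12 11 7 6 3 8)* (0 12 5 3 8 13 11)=(0 12 13 11 1 2)(3 8 15 7 10 6 9 5)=[12, 2, 0, 8, 4, 3, 9, 10, 15, 5, 6, 1, 13, 11, 14, 7]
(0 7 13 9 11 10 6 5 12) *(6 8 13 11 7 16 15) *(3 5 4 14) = (0 16 15 6 4 14 3 5 12)(7 11 10 8 13 9) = [16, 1, 2, 5, 14, 12, 4, 11, 13, 7, 8, 10, 0, 9, 3, 6, 15]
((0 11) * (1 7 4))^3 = ((0 11)(1 7 4))^3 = (0 11)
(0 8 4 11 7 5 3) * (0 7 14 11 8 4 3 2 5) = (0 4 8 3 7)(2 5)(11 14) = [4, 1, 5, 7, 8, 2, 6, 0, 3, 9, 10, 14, 12, 13, 11]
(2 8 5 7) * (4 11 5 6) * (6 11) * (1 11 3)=(1 11 5 7 2 8 3)(4 6)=[0, 11, 8, 1, 6, 7, 4, 2, 3, 9, 10, 5]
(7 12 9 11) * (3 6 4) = [0, 1, 2, 6, 3, 5, 4, 12, 8, 11, 10, 7, 9] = (3 6 4)(7 12 9 11)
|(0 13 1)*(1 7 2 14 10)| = |(0 13 7 2 14 10 1)| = 7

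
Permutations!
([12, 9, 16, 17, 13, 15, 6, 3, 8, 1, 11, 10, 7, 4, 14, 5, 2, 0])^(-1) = [17, 9, 16, 7, 13, 15, 6, 12, 8, 1, 11, 10, 0, 4, 14, 5, 2, 3]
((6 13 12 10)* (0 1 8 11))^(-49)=(0 11 8 1)(6 10 12 13)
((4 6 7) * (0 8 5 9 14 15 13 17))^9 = (0 8 5 9 14 15 13 17)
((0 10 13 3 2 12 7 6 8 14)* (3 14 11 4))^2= ((0 10 13 14)(2 12 7 6 8 11 4 3))^2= (0 13)(2 7 8 4)(3 12 6 11)(10 14)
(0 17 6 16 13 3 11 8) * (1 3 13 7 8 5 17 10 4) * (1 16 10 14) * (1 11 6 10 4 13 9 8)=(0 14 11 5 17 10 13 9 8)(1 3 6 4 16 7)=[14, 3, 2, 6, 16, 17, 4, 1, 0, 8, 13, 5, 12, 9, 11, 15, 7, 10]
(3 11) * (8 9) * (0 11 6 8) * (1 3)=[11, 3, 2, 6, 4, 5, 8, 7, 9, 0, 10, 1]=(0 11 1 3 6 8 9)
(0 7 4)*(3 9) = (0 7 4)(3 9) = [7, 1, 2, 9, 0, 5, 6, 4, 8, 3]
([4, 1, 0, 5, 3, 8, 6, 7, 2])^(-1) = (0 2 8 5 3 4)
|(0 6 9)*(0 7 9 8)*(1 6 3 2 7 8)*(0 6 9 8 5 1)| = 6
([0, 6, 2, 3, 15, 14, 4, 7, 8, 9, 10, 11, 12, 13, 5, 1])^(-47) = (1 6 4 15)(5 14)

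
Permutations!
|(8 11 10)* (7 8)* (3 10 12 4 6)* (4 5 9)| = 10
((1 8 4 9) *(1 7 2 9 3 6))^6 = ((1 8 4 3 6)(2 9 7))^6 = (9)(1 8 4 3 6)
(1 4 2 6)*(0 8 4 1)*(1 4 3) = [8, 4, 6, 1, 2, 5, 0, 7, 3] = (0 8 3 1 4 2 6)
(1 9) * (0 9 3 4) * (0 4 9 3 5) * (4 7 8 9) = [3, 5, 2, 4, 7, 0, 6, 8, 9, 1] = (0 3 4 7 8 9 1 5)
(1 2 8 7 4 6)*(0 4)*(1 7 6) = (0 4 1 2 8 6 7) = [4, 2, 8, 3, 1, 5, 7, 0, 6]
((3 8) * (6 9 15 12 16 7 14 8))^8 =(3 8 14 7 16 12 15 9 6)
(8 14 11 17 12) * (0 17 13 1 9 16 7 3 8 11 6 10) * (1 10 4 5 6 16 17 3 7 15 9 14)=(0 3 8 1 14 16 15 9 17 12 11 13 10)(4 5 6)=[3, 14, 2, 8, 5, 6, 4, 7, 1, 17, 0, 13, 11, 10, 16, 9, 15, 12]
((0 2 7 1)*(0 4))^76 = ((0 2 7 1 4))^76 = (0 2 7 1 4)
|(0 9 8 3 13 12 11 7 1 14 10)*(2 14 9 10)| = 8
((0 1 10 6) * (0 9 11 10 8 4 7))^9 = (0 7 4 8 1)(6 9 11 10)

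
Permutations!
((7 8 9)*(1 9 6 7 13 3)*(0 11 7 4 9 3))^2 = (0 7 6 9)(4 13 11 8)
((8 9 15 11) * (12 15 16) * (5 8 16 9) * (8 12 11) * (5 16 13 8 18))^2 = ((5 12 15 18)(8 16 11 13))^2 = (5 15)(8 11)(12 18)(13 16)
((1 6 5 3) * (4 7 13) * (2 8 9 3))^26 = (1 9 2 6 3 8 5)(4 13 7)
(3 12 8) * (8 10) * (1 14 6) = [0, 14, 2, 12, 4, 5, 1, 7, 3, 9, 8, 11, 10, 13, 6] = (1 14 6)(3 12 10 8)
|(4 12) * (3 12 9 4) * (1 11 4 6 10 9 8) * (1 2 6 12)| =|(1 11 4 8 2 6 10 9 12 3)| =10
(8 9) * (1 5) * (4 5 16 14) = (1 16 14 4 5)(8 9) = [0, 16, 2, 3, 5, 1, 6, 7, 9, 8, 10, 11, 12, 13, 4, 15, 14]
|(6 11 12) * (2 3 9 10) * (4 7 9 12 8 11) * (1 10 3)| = |(1 10 2)(3 12 6 4 7 9)(8 11)| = 6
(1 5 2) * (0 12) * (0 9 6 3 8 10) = (0 12 9 6 3 8 10)(1 5 2) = [12, 5, 1, 8, 4, 2, 3, 7, 10, 6, 0, 11, 9]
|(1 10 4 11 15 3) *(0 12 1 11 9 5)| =21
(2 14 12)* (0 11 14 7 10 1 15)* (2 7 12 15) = (0 11 14 15)(1 2 12 7 10) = [11, 2, 12, 3, 4, 5, 6, 10, 8, 9, 1, 14, 7, 13, 15, 0]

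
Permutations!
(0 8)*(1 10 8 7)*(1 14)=(0 7 14 1 10 8)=[7, 10, 2, 3, 4, 5, 6, 14, 0, 9, 8, 11, 12, 13, 1]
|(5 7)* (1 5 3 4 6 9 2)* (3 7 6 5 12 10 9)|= |(1 12 10 9 2)(3 4 5 6)|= 20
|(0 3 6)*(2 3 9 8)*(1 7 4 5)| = 12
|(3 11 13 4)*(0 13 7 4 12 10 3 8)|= 9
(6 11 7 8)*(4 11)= [0, 1, 2, 3, 11, 5, 4, 8, 6, 9, 10, 7]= (4 11 7 8 6)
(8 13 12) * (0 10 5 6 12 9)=(0 10 5 6 12 8 13 9)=[10, 1, 2, 3, 4, 6, 12, 7, 13, 0, 5, 11, 8, 9]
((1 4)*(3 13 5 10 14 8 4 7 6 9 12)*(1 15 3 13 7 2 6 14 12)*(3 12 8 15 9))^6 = ((1 2 6 3 7 14 15 12 13 5 10 8 4 9))^6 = (1 15 4 7 10 6 13)(2 12 9 14 8 3 5)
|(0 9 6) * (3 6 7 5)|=6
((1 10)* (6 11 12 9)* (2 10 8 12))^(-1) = ((1 8 12 9 6 11 2 10))^(-1) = (1 10 2 11 6 9 12 8)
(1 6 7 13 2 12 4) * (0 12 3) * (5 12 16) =[16, 6, 3, 0, 1, 12, 7, 13, 8, 9, 10, 11, 4, 2, 14, 15, 5] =(0 16 5 12 4 1 6 7 13 2 3)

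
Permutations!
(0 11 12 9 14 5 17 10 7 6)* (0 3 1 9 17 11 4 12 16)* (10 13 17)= (0 4 12 10 7 6 3 1 9 14 5 11 16)(13 17)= [4, 9, 2, 1, 12, 11, 3, 6, 8, 14, 7, 16, 10, 17, 5, 15, 0, 13]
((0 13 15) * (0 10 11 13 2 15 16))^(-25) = ((0 2 15 10 11 13 16))^(-25) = (0 10 16 15 13 2 11)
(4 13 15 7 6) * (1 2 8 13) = (1 2 8 13 15 7 6 4) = [0, 2, 8, 3, 1, 5, 4, 6, 13, 9, 10, 11, 12, 15, 14, 7]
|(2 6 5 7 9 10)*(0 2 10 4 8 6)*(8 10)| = 14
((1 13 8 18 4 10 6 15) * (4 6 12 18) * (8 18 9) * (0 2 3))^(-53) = ((0 2 3)(1 13 18 6 15)(4 10 12 9 8))^(-53) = (0 2 3)(1 18 15 13 6)(4 12 8 10 9)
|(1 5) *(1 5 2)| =2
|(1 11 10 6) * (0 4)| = 4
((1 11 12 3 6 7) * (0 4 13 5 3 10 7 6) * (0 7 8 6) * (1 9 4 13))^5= ((0 13 5 3 7 9 4 1 11 12 10 8 6))^5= (0 9 10 5 1 6 7 12 13 4 8 3 11)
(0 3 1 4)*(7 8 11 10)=[3, 4, 2, 1, 0, 5, 6, 8, 11, 9, 7, 10]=(0 3 1 4)(7 8 11 10)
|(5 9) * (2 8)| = |(2 8)(5 9)| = 2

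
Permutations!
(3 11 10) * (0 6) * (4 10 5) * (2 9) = [6, 1, 9, 11, 10, 4, 0, 7, 8, 2, 3, 5] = (0 6)(2 9)(3 11 5 4 10)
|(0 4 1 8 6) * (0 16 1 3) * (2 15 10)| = |(0 4 3)(1 8 6 16)(2 15 10)| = 12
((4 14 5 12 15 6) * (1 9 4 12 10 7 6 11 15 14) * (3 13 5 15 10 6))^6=((1 9 4)(3 13 5 6 12 14 15 11 10 7))^6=(3 15 5 10 12)(6 7 14 13 11)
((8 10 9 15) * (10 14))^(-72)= (8 9 14 15 10)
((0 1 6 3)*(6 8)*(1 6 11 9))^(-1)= ((0 6 3)(1 8 11 9))^(-1)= (0 3 6)(1 9 11 8)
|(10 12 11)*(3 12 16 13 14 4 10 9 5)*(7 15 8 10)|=|(3 12 11 9 5)(4 7 15 8 10 16 13 14)|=40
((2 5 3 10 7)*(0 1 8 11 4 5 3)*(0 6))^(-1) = (0 6 5 4 11 8 1)(2 7 10 3)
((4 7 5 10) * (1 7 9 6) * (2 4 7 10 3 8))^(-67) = ((1 10 7 5 3 8 2 4 9 6))^(-67) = (1 5 2 6 7 8 9 10 3 4)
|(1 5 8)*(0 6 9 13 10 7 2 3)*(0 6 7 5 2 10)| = |(0 7 10 5 8 1 2 3 6 9 13)| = 11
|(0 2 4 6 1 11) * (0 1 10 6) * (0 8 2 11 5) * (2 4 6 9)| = |(0 11 1 5)(2 6 10 9)(4 8)| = 4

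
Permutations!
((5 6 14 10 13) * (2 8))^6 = ((2 8)(5 6 14 10 13))^6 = (5 6 14 10 13)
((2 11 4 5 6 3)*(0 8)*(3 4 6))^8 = (2 6 5)(3 11 4)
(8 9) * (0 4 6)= [4, 1, 2, 3, 6, 5, 0, 7, 9, 8]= (0 4 6)(8 9)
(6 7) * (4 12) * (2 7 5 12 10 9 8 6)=(2 7)(4 10 9 8 6 5 12)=[0, 1, 7, 3, 10, 12, 5, 2, 6, 8, 9, 11, 4]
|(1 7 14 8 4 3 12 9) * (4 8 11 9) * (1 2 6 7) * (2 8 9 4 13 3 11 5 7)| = |(2 6)(3 12 13)(4 11)(5 7 14)(8 9)| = 6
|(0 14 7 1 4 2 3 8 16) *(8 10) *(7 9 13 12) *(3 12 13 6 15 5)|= |(0 14 9 6 15 5 3 10 8 16)(1 4 2 12 7)|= 10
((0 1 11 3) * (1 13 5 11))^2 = ((0 13 5 11 3))^2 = (0 5 3 13 11)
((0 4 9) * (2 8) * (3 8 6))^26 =(0 9 4)(2 3)(6 8)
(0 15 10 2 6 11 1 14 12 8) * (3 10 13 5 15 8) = [8, 14, 6, 10, 4, 15, 11, 7, 0, 9, 2, 1, 3, 5, 12, 13] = (0 8)(1 14 12 3 10 2 6 11)(5 15 13)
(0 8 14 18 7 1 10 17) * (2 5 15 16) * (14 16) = [8, 10, 5, 3, 4, 15, 6, 1, 16, 9, 17, 11, 12, 13, 18, 14, 2, 0, 7] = (0 8 16 2 5 15 14 18 7 1 10 17)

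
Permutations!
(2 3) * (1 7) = (1 7)(2 3) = [0, 7, 3, 2, 4, 5, 6, 1]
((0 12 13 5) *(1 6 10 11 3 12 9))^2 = ((0 9 1 6 10 11 3 12 13 5))^2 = (0 1 10 3 13)(5 9 6 11 12)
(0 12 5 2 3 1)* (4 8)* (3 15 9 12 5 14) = (0 5 2 15 9 12 14 3 1)(4 8) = [5, 0, 15, 1, 8, 2, 6, 7, 4, 12, 10, 11, 14, 13, 3, 9]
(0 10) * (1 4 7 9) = (0 10)(1 4 7 9) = [10, 4, 2, 3, 7, 5, 6, 9, 8, 1, 0]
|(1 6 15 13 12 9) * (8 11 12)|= 8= |(1 6 15 13 8 11 12 9)|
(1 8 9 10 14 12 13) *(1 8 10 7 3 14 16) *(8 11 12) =(1 10 16)(3 14 8 9 7)(11 12 13) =[0, 10, 2, 14, 4, 5, 6, 3, 9, 7, 16, 12, 13, 11, 8, 15, 1]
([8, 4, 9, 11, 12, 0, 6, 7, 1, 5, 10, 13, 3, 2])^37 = [12, 11, 8, 9, 13, 4, 6, 7, 3, 1, 10, 5, 2, 0]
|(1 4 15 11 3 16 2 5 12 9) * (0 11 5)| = |(0 11 3 16 2)(1 4 15 5 12 9)| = 30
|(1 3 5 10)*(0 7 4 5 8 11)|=|(0 7 4 5 10 1 3 8 11)|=9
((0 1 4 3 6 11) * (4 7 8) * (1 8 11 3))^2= (0 4 7)(1 11 8)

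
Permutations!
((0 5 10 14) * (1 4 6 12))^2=((0 5 10 14)(1 4 6 12))^2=(0 10)(1 6)(4 12)(5 14)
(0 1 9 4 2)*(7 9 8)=(0 1 8 7 9 4 2)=[1, 8, 0, 3, 2, 5, 6, 9, 7, 4]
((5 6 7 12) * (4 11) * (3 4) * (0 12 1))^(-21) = (0 6)(1 5)(7 12)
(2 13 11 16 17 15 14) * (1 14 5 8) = (1 14 2 13 11 16 17 15 5 8) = [0, 14, 13, 3, 4, 8, 6, 7, 1, 9, 10, 16, 12, 11, 2, 5, 17, 15]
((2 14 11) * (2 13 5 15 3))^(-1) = ((2 14 11 13 5 15 3))^(-1) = (2 3 15 5 13 11 14)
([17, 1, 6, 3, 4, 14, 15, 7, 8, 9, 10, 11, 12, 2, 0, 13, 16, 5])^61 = [17, 1, 6, 3, 4, 14, 15, 7, 8, 9, 10, 11, 12, 2, 0, 13, 16, 5]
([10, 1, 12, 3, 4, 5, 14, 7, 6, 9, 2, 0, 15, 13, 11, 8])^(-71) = (0 10 2 12 15 8 6 14 11)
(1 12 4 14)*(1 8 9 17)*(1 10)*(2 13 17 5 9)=(1 12 4 14 8 2 13 17 10)(5 9)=[0, 12, 13, 3, 14, 9, 6, 7, 2, 5, 1, 11, 4, 17, 8, 15, 16, 10]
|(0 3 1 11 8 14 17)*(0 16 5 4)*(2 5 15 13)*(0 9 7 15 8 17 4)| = |(0 3 1 11 17 16 8 14 4 9 7 15 13 2 5)| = 15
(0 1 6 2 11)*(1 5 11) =(0 5 11)(1 6 2) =[5, 6, 1, 3, 4, 11, 2, 7, 8, 9, 10, 0]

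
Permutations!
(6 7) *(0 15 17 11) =(0 15 17 11)(6 7) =[15, 1, 2, 3, 4, 5, 7, 6, 8, 9, 10, 0, 12, 13, 14, 17, 16, 11]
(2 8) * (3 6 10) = (2 8)(3 6 10) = [0, 1, 8, 6, 4, 5, 10, 7, 2, 9, 3]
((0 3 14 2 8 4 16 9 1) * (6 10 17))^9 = ((0 3 14 2 8 4 16 9 1)(6 10 17))^9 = (17)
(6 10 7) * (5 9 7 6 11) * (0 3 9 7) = (0 3 9)(5 7 11)(6 10) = [3, 1, 2, 9, 4, 7, 10, 11, 8, 0, 6, 5]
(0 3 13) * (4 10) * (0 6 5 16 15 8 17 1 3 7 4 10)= [7, 3, 2, 13, 0, 16, 5, 4, 17, 9, 10, 11, 12, 6, 14, 8, 15, 1]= (0 7 4)(1 3 13 6 5 16 15 8 17)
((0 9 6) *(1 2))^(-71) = (0 9 6)(1 2)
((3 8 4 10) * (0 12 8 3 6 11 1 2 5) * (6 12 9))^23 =(0 6 1 5 9 11 2)(4 8 12 10)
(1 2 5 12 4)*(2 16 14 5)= (1 16 14 5 12 4)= [0, 16, 2, 3, 1, 12, 6, 7, 8, 9, 10, 11, 4, 13, 5, 15, 14]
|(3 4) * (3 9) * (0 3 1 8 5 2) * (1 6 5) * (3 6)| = |(0 6 5 2)(1 8)(3 4 9)| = 12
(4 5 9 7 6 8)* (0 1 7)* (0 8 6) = (0 1 7)(4 5 9 8) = [1, 7, 2, 3, 5, 9, 6, 0, 4, 8]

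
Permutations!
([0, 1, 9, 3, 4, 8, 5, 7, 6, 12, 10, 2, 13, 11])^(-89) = [0, 1, 9, 3, 4, 8, 5, 7, 6, 12, 10, 2, 13, 11]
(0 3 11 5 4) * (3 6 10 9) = [6, 1, 2, 11, 0, 4, 10, 7, 8, 3, 9, 5] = (0 6 10 9 3 11 5 4)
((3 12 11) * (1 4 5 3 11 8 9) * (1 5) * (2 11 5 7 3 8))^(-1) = ((1 4)(2 11 5 8 9 7 3 12))^(-1) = (1 4)(2 12 3 7 9 8 5 11)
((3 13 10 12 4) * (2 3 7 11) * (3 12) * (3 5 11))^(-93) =((2 12 4 7 3 13 10 5 11))^(-93) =(2 10 7)(3 12 5)(4 11 13)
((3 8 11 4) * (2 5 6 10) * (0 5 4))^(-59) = (0 2 11 10 8 6 3 5 4) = ((0 5 6 10 2 4 3 8 11))^(-59)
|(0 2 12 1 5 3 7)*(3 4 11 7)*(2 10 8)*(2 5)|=21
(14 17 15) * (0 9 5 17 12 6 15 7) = (0 9 5 17 7)(6 15 14 12) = [9, 1, 2, 3, 4, 17, 15, 0, 8, 5, 10, 11, 6, 13, 12, 14, 16, 7]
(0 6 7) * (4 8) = (0 6 7)(4 8) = [6, 1, 2, 3, 8, 5, 7, 0, 4]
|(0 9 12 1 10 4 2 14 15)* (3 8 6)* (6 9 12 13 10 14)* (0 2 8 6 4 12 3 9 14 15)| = 13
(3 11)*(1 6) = [0, 6, 2, 11, 4, 5, 1, 7, 8, 9, 10, 3] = (1 6)(3 11)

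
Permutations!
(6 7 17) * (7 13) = (6 13 7 17) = [0, 1, 2, 3, 4, 5, 13, 17, 8, 9, 10, 11, 12, 7, 14, 15, 16, 6]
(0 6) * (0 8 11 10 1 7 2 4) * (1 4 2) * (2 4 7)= [6, 2, 4, 3, 0, 5, 8, 1, 11, 9, 7, 10]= (0 6 8 11 10 7 1 2 4)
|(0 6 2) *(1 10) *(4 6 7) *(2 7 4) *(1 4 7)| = 12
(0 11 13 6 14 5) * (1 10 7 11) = (0 1 10 7 11 13 6 14 5) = [1, 10, 2, 3, 4, 0, 14, 11, 8, 9, 7, 13, 12, 6, 5]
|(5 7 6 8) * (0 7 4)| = |(0 7 6 8 5 4)| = 6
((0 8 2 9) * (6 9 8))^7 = ((0 6 9)(2 8))^7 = (0 6 9)(2 8)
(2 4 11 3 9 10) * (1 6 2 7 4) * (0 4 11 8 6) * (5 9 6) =[4, 0, 1, 6, 8, 9, 2, 11, 5, 10, 7, 3] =(0 4 8 5 9 10 7 11 3 6 2 1)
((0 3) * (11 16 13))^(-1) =((0 3)(11 16 13))^(-1) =(0 3)(11 13 16)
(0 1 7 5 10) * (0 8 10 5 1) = [0, 7, 2, 3, 4, 5, 6, 1, 10, 9, 8] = (1 7)(8 10)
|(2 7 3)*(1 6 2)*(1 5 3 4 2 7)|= 10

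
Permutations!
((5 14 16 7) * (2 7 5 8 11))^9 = (16)(2 7 8 11)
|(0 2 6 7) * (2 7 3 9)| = 4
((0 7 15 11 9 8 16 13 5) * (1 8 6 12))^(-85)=(0 5 13 16 8 1 12 6 9 11 15 7)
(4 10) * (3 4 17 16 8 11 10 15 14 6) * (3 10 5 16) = (3 4 15 14 6 10 17)(5 16 8 11) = [0, 1, 2, 4, 15, 16, 10, 7, 11, 9, 17, 5, 12, 13, 6, 14, 8, 3]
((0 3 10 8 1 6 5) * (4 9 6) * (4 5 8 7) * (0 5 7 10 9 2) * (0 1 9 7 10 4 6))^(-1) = ((0 3 7 6 8 9)(1 10 4 2))^(-1) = (0 9 8 6 7 3)(1 2 4 10)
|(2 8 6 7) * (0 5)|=|(0 5)(2 8 6 7)|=4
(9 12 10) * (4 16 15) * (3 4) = (3 4 16 15)(9 12 10) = [0, 1, 2, 4, 16, 5, 6, 7, 8, 12, 9, 11, 10, 13, 14, 3, 15]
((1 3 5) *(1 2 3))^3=((2 3 5))^3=(5)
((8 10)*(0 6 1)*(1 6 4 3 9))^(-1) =(0 1 9 3 4)(8 10)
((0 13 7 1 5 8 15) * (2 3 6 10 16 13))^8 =((0 2 3 6 10 16 13 7 1 5 8 15))^8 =(0 1 10)(2 5 16)(3 8 13)(6 15 7)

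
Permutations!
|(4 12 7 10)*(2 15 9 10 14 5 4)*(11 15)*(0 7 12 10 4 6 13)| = 6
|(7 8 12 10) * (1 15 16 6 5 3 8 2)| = 11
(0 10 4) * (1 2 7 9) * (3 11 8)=(0 10 4)(1 2 7 9)(3 11 8)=[10, 2, 7, 11, 0, 5, 6, 9, 3, 1, 4, 8]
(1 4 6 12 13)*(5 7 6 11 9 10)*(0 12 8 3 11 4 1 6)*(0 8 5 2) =[12, 1, 0, 11, 4, 7, 5, 8, 3, 10, 2, 9, 13, 6] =(0 12 13 6 5 7 8 3 11 9 10 2)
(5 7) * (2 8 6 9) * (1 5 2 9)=[0, 5, 8, 3, 4, 7, 1, 2, 6, 9]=(9)(1 5 7 2 8 6)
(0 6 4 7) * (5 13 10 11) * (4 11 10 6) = [4, 1, 2, 3, 7, 13, 11, 0, 8, 9, 10, 5, 12, 6] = (0 4 7)(5 13 6 11)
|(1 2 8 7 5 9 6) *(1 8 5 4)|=8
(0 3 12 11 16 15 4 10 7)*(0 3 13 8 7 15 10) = [13, 1, 2, 12, 0, 5, 6, 3, 7, 9, 15, 16, 11, 8, 14, 4, 10] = (0 13 8 7 3 12 11 16 10 15 4)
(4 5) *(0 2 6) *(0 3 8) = (0 2 6 3 8)(4 5) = [2, 1, 6, 8, 5, 4, 3, 7, 0]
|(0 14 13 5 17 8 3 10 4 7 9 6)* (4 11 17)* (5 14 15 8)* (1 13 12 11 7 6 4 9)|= 16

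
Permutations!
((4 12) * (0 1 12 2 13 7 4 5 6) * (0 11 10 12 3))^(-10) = ((0 1 3)(2 13 7 4)(5 6 11 10 12))^(-10) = (0 3 1)(2 7)(4 13)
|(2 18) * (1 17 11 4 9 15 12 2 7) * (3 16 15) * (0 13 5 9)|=15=|(0 13 5 9 3 16 15 12 2 18 7 1 17 11 4)|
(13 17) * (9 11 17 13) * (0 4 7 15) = [4, 1, 2, 3, 7, 5, 6, 15, 8, 11, 10, 17, 12, 13, 14, 0, 16, 9] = (0 4 7 15)(9 11 17)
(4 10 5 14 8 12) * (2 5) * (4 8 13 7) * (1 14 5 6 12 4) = (1 14 13 7)(2 6 12 8 4 10) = [0, 14, 6, 3, 10, 5, 12, 1, 4, 9, 2, 11, 8, 7, 13]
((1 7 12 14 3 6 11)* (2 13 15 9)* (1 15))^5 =(1 6 13 3 2 14 9 12 15 7 11)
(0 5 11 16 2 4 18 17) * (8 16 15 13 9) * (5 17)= (0 17)(2 4 18 5 11 15 13 9 8 16)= [17, 1, 4, 3, 18, 11, 6, 7, 16, 8, 10, 15, 12, 9, 14, 13, 2, 0, 5]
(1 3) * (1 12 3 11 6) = [0, 11, 2, 12, 4, 5, 1, 7, 8, 9, 10, 6, 3] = (1 11 6)(3 12)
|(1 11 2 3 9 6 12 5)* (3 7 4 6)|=8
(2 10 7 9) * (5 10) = (2 5 10 7 9) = [0, 1, 5, 3, 4, 10, 6, 9, 8, 2, 7]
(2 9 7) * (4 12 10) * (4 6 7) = (2 9 4 12 10 6 7) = [0, 1, 9, 3, 12, 5, 7, 2, 8, 4, 6, 11, 10]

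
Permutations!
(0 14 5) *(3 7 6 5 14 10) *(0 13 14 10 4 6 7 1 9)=(0 4 6 5 13 14 10 3 1 9)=[4, 9, 2, 1, 6, 13, 5, 7, 8, 0, 3, 11, 12, 14, 10]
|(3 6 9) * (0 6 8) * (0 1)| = 6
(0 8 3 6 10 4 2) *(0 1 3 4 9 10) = (0 8 4 2 1 3 6)(9 10) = [8, 3, 1, 6, 2, 5, 0, 7, 4, 10, 9]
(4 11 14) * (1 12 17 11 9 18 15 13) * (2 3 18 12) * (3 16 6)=[0, 2, 16, 18, 9, 5, 3, 7, 8, 12, 10, 14, 17, 1, 4, 13, 6, 11, 15]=(1 2 16 6 3 18 15 13)(4 9 12 17 11 14)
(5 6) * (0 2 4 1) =(0 2 4 1)(5 6) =[2, 0, 4, 3, 1, 6, 5]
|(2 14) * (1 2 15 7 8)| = 6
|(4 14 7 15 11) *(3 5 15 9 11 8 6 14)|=10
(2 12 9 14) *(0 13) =(0 13)(2 12 9 14) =[13, 1, 12, 3, 4, 5, 6, 7, 8, 14, 10, 11, 9, 0, 2]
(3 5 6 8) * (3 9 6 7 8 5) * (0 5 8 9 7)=[5, 1, 2, 3, 4, 0, 8, 9, 7, 6]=(0 5)(6 8 7 9)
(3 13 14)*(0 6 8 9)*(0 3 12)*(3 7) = (0 6 8 9 7 3 13 14 12) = [6, 1, 2, 13, 4, 5, 8, 3, 9, 7, 10, 11, 0, 14, 12]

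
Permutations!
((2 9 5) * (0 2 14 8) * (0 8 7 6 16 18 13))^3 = (0 5 6 13 9 7 18 2 14 16)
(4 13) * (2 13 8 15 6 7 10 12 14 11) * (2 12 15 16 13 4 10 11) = (2 4 8 16 13 10 15 6 7 11 12 14) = [0, 1, 4, 3, 8, 5, 7, 11, 16, 9, 15, 12, 14, 10, 2, 6, 13]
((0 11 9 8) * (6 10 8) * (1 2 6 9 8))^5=((0 11 8)(1 2 6 10))^5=(0 8 11)(1 2 6 10)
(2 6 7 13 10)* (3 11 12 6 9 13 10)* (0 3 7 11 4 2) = (0 3 4 2 9 13 7 10)(6 11 12) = [3, 1, 9, 4, 2, 5, 11, 10, 8, 13, 0, 12, 6, 7]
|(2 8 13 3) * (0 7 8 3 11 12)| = |(0 7 8 13 11 12)(2 3)| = 6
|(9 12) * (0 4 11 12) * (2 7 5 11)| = 8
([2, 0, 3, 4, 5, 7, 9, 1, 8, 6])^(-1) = [1, 7, 0, 2, 3, 4, 9, 5, 8, 6]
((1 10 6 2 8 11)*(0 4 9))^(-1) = ((0 4 9)(1 10 6 2 8 11))^(-1) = (0 9 4)(1 11 8 2 6 10)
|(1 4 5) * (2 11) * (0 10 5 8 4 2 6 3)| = 8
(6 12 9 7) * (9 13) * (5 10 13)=(5 10 13 9 7 6 12)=[0, 1, 2, 3, 4, 10, 12, 6, 8, 7, 13, 11, 5, 9]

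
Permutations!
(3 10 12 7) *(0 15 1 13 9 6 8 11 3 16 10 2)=(0 15 1 13 9 6 8 11 3 2)(7 16 10 12)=[15, 13, 0, 2, 4, 5, 8, 16, 11, 6, 12, 3, 7, 9, 14, 1, 10]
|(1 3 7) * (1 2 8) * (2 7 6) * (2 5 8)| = 5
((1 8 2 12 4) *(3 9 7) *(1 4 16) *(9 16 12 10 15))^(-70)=(1 2 15 7 16 8 10 9 3)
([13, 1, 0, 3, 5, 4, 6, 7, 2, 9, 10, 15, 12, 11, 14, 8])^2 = (0 11 8)(2 13 15)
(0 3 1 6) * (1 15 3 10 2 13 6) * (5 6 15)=(0 10 2 13 15 3 5 6)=[10, 1, 13, 5, 4, 6, 0, 7, 8, 9, 2, 11, 12, 15, 14, 3]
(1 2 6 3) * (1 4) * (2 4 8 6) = (1 4)(3 8 6) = [0, 4, 2, 8, 1, 5, 3, 7, 6]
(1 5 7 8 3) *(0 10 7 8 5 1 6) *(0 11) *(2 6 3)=(0 10 7 5 8 2 6 11)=[10, 1, 6, 3, 4, 8, 11, 5, 2, 9, 7, 0]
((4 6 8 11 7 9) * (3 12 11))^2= (3 11 9 6)(4 8 12 7)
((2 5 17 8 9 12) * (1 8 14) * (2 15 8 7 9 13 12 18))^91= ((1 7 9 18 2 5 17 14)(8 13 12 15))^91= (1 18 17 7 2 14 9 5)(8 15 12 13)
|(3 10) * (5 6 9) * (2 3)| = 3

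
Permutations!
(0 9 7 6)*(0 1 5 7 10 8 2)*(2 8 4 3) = (0 9 10 4 3 2)(1 5 7 6) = [9, 5, 0, 2, 3, 7, 1, 6, 8, 10, 4]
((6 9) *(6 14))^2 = ((6 9 14))^2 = (6 14 9)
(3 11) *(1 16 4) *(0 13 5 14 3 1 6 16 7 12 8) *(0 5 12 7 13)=(1 13 12 8 5 14 3 11)(4 6 16)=[0, 13, 2, 11, 6, 14, 16, 7, 5, 9, 10, 1, 8, 12, 3, 15, 4]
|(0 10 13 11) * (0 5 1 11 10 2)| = 6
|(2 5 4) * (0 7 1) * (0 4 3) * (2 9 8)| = 9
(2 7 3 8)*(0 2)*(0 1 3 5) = (0 2 7 5)(1 3 8) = [2, 3, 7, 8, 4, 0, 6, 5, 1]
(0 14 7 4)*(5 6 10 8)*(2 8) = (0 14 7 4)(2 8 5 6 10) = [14, 1, 8, 3, 0, 6, 10, 4, 5, 9, 2, 11, 12, 13, 7]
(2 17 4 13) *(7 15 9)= (2 17 4 13)(7 15 9)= [0, 1, 17, 3, 13, 5, 6, 15, 8, 7, 10, 11, 12, 2, 14, 9, 16, 4]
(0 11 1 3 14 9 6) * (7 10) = (0 11 1 3 14 9 6)(7 10) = [11, 3, 2, 14, 4, 5, 0, 10, 8, 6, 7, 1, 12, 13, 9]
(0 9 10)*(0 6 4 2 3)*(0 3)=(0 9 10 6 4 2)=[9, 1, 0, 3, 2, 5, 4, 7, 8, 10, 6]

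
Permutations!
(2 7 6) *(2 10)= (2 7 6 10)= [0, 1, 7, 3, 4, 5, 10, 6, 8, 9, 2]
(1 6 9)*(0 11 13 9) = [11, 6, 2, 3, 4, 5, 0, 7, 8, 1, 10, 13, 12, 9] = (0 11 13 9 1 6)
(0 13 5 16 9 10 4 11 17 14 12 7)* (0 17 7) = (0 13 5 16 9 10 4 11 7 17 14 12) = [13, 1, 2, 3, 11, 16, 6, 17, 8, 10, 4, 7, 0, 5, 12, 15, 9, 14]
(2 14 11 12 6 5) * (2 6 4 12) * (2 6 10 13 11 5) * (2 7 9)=(2 14 5 10 13 11 6 7 9)(4 12)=[0, 1, 14, 3, 12, 10, 7, 9, 8, 2, 13, 6, 4, 11, 5]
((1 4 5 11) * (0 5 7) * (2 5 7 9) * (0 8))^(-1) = (0 8 7)(1 11 5 2 9 4) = ((0 7 8)(1 4 9 2 5 11))^(-1)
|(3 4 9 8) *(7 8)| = 5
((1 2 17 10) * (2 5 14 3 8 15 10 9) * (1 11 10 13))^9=((1 5 14 3 8 15 13)(2 17 9)(10 11))^9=(17)(1 14 8 13 5 3 15)(10 11)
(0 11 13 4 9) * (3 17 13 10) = (0 11 10 3 17 13 4 9) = [11, 1, 2, 17, 9, 5, 6, 7, 8, 0, 3, 10, 12, 4, 14, 15, 16, 13]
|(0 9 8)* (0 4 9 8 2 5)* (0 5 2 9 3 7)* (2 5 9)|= 15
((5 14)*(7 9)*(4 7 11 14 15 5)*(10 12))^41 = (4 7 9 11 14)(5 15)(10 12)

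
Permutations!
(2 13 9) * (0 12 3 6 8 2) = (0 12 3 6 8 2 13 9) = [12, 1, 13, 6, 4, 5, 8, 7, 2, 0, 10, 11, 3, 9]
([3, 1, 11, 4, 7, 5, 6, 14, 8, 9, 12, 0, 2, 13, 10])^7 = (0 2 10 7 3 11 12 14 4)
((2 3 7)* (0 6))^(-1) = (0 6)(2 7 3)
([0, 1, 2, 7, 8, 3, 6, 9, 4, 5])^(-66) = [0, 1, 2, 9, 4, 7, 6, 5, 8, 3]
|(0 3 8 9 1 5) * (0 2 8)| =|(0 3)(1 5 2 8 9)| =10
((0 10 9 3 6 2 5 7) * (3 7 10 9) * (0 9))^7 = ((2 5 10 3 6)(7 9))^7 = (2 10 6 5 3)(7 9)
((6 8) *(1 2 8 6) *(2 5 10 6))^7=(1 5 10 6 2 8)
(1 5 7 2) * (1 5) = [0, 1, 5, 3, 4, 7, 6, 2] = (2 5 7)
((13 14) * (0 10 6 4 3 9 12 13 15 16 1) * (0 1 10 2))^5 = (0 2)(3 15)(4 14)(6 13)(9 16)(10 12) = ((0 2)(3 9 12 13 14 15 16 10 6 4))^5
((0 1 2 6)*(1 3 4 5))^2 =((0 3 4 5 1 2 6))^2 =(0 4 1 6 3 5 2)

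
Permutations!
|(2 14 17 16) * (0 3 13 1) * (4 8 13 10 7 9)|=36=|(0 3 10 7 9 4 8 13 1)(2 14 17 16)|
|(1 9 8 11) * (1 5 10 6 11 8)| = |(1 9)(5 10 6 11)| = 4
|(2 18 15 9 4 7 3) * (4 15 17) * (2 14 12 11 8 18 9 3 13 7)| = |(2 9 15 3 14 12 11 8 18 17 4)(7 13)| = 22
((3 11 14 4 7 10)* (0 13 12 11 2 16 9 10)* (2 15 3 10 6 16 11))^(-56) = ((0 13 12 2 11 14 4 7)(3 15)(6 16 9))^(-56) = (6 16 9)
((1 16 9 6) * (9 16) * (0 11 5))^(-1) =((16)(0 11 5)(1 9 6))^(-1) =(16)(0 5 11)(1 6 9)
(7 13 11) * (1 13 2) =(1 13 11 7 2) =[0, 13, 1, 3, 4, 5, 6, 2, 8, 9, 10, 7, 12, 11]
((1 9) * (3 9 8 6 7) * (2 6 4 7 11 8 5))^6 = ((1 5 2 6 11 8 4 7 3 9))^6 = (1 4 2 3 11)(5 7 6 9 8)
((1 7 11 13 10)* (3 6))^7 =(1 11 10 7 13)(3 6) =((1 7 11 13 10)(3 6))^7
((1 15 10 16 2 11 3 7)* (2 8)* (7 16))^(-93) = (1 7 10 15)(2 3 8 11 16)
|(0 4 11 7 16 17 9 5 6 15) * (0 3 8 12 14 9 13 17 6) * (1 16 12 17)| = 8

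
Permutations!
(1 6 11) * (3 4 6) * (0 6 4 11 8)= (0 6 8)(1 3 11)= [6, 3, 2, 11, 4, 5, 8, 7, 0, 9, 10, 1]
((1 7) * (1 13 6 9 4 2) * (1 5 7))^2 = (2 7 6 4 5 13 9)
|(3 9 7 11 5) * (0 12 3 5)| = 6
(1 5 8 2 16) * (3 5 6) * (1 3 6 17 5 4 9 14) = (1 17 5 8 2 16 3 4 9 14) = [0, 17, 16, 4, 9, 8, 6, 7, 2, 14, 10, 11, 12, 13, 1, 15, 3, 5]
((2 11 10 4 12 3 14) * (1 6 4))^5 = (1 14 6 2 4 11 12 10 3)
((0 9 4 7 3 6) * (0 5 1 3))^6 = (0 4)(1 6)(3 5)(7 9)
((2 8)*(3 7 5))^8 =((2 8)(3 7 5))^8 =(8)(3 5 7)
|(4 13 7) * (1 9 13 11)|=6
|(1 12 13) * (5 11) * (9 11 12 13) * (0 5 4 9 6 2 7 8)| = |(0 5 12 6 2 7 8)(1 13)(4 9 11)| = 42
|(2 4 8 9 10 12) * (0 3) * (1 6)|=6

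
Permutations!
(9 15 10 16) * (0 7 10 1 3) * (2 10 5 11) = (0 7 5 11 2 10 16 9 15 1 3) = [7, 3, 10, 0, 4, 11, 6, 5, 8, 15, 16, 2, 12, 13, 14, 1, 9]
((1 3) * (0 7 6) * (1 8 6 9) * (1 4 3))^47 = ((0 7 9 4 3 8 6))^47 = (0 8 4 7 6 3 9)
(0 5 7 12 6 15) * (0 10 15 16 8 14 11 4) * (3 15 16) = (0 5 7 12 6 3 15 10 16 8 14 11 4) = [5, 1, 2, 15, 0, 7, 3, 12, 14, 9, 16, 4, 6, 13, 11, 10, 8]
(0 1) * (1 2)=[2, 0, 1]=(0 2 1)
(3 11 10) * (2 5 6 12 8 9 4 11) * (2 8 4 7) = [0, 1, 5, 8, 11, 6, 12, 2, 9, 7, 3, 10, 4] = (2 5 6 12 4 11 10 3 8 9 7)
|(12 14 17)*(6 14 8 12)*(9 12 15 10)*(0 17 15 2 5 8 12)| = |(0 17 6 14 15 10 9)(2 5 8)| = 21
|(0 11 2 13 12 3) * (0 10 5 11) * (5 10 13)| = 3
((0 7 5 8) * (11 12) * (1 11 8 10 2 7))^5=(12)(2 7 5 10)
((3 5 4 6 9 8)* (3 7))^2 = ((3 5 4 6 9 8 7))^2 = (3 4 9 7 5 6 8)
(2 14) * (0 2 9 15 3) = (0 2 14 9 15 3) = [2, 1, 14, 0, 4, 5, 6, 7, 8, 15, 10, 11, 12, 13, 9, 3]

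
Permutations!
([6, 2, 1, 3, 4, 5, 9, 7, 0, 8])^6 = (0 9)(6 8)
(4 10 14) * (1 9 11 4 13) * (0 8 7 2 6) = (0 8 7 2 6)(1 9 11 4 10 14 13) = [8, 9, 6, 3, 10, 5, 0, 2, 7, 11, 14, 4, 12, 1, 13]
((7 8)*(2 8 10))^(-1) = (2 10 7 8)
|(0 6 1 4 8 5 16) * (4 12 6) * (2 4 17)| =21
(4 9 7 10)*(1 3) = (1 3)(4 9 7 10) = [0, 3, 2, 1, 9, 5, 6, 10, 8, 7, 4]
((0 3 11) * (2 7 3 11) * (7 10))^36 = ((0 11)(2 10 7 3))^36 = (11)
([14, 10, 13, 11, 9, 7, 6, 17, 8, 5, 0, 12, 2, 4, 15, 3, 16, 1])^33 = [3, 14, 9, 2, 7, 1, 6, 10, 8, 17, 15, 13, 4, 5, 11, 12, 16, 0]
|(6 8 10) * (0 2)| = 6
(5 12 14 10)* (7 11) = (5 12 14 10)(7 11) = [0, 1, 2, 3, 4, 12, 6, 11, 8, 9, 5, 7, 14, 13, 10]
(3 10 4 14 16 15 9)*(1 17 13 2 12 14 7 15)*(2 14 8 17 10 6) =[0, 10, 12, 6, 7, 5, 2, 15, 17, 3, 4, 11, 8, 14, 16, 9, 1, 13] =(1 10 4 7 15 9 3 6 2 12 8 17 13 14 16)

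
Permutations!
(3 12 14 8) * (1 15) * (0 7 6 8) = (0 7 6 8 3 12 14)(1 15) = [7, 15, 2, 12, 4, 5, 8, 6, 3, 9, 10, 11, 14, 13, 0, 1]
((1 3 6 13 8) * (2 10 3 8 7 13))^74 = ((1 8)(2 10 3 6)(7 13))^74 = (13)(2 3)(6 10)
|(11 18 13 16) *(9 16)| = 5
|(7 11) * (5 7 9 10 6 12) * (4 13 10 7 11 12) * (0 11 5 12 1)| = 20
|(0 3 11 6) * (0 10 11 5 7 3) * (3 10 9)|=7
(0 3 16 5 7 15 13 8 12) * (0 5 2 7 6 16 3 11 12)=[11, 1, 7, 3, 4, 6, 16, 15, 0, 9, 10, 12, 5, 8, 14, 13, 2]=(0 11 12 5 6 16 2 7 15 13 8)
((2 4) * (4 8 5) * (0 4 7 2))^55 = ((0 4)(2 8 5 7))^55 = (0 4)(2 7 5 8)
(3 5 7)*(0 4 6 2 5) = (0 4 6 2 5 7 3) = [4, 1, 5, 0, 6, 7, 2, 3]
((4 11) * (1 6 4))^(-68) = (11)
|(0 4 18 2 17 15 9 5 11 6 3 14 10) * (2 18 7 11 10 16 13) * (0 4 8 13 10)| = 8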